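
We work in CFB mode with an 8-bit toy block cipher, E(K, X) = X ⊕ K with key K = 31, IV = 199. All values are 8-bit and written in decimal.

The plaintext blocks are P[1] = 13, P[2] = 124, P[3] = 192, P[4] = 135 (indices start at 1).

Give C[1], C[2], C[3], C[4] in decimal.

CFB encryption: C_i = P_i ⊕ E(K, C_{i−1}), with C_{0} = IV.
C[1]: E(K, 199) = 216; 13 ⊕ 216 = 213.
C[2]: E(K, 213) = 202; 124 ⊕ 202 = 182.
C[3]: E(K, 182) = 169; 192 ⊕ 169 = 105.
C[4]: E(K, 105) = 118; 135 ⊕ 118 = 241.

C[1] = 213, C[2] = 182, C[3] = 105, C[4] = 241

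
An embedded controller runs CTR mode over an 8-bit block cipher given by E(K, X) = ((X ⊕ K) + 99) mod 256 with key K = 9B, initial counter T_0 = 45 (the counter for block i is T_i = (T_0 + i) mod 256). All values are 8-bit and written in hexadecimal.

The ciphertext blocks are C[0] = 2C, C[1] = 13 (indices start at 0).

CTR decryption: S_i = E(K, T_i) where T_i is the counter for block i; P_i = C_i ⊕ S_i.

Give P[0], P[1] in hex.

P[0]: T = 45, S = E(K, T) = 77; 2C ⊕ 77 = 5B.
P[1]: T = 46, S = E(K, T) = 76; 13 ⊕ 76 = 65.

P[0] = 5B, P[1] = 65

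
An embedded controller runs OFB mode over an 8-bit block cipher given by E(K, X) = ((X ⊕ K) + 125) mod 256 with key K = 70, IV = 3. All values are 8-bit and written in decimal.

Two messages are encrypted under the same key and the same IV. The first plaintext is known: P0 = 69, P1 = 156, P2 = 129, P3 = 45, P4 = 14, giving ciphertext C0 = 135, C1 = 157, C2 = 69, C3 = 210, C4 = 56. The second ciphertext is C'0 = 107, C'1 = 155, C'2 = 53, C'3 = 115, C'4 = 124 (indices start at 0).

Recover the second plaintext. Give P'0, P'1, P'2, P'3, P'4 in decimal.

In OFB with a reused IV, both messages share the same keystream S_i, so C_i ⊕ C'_i = P_i ⊕ P'_i and thus P'_i = P_i ⊕ C_i ⊕ C'_i.
P'0: 69 ⊕ 135 ⊕ 107 = 169.
P'1: 156 ⊕ 157 ⊕ 155 = 154.
P'2: 129 ⊕ 69 ⊕ 53 = 241.
P'3: 45 ⊕ 210 ⊕ 115 = 140.
P'4: 14 ⊕ 56 ⊕ 124 = 74.

P'0 = 169, P'1 = 154, P'2 = 241, P'3 = 140, P'4 = 74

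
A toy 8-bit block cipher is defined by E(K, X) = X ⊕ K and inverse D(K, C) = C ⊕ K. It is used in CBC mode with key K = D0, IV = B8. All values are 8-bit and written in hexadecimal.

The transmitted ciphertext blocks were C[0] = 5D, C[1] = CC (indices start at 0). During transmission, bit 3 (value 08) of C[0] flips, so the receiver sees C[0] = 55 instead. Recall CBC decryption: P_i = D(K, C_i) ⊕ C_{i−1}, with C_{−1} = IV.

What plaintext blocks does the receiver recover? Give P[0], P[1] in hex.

P[0] = 3D, P[1] = 49

Only C[0] changed, to 55. In CBC, a change in C_i garbles P_i and flips the same bit in P_{i+1}. Decrypting the received ciphertext:
P[0]: D(K, 55) = 85; 85 ⊕ B8 = 3D.
P[1]: D(K, CC) = 1C; 1C ⊕ 55 = 49.
Blocks that differ from the original plaintext: P[0], P[1].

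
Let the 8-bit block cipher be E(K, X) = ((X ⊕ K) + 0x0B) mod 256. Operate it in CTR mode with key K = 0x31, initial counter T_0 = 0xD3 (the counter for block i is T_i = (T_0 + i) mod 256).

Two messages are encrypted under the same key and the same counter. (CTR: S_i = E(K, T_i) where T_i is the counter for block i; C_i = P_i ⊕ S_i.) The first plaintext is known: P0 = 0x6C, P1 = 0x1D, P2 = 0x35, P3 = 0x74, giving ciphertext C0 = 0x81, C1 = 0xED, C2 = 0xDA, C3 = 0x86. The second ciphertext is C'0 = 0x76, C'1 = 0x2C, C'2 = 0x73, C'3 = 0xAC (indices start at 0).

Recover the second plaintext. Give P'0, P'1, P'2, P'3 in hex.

P'0 = 0x9B, P'1 = 0xDC, P'2 = 0x9C, P'3 = 0x5E

In CTR with a reused counter, both messages share the same keystream S_i, so C_i ⊕ C'_i = P_i ⊕ P'_i and thus P'_i = P_i ⊕ C_i ⊕ C'_i.
P'0: 0x6C ⊕ 0x81 ⊕ 0x76 = 0x9B.
P'1: 0x1D ⊕ 0xED ⊕ 0x2C = 0xDC.
P'2: 0x35 ⊕ 0xDA ⊕ 0x73 = 0x9C.
P'3: 0x74 ⊕ 0x86 ⊕ 0xAC = 0x5E.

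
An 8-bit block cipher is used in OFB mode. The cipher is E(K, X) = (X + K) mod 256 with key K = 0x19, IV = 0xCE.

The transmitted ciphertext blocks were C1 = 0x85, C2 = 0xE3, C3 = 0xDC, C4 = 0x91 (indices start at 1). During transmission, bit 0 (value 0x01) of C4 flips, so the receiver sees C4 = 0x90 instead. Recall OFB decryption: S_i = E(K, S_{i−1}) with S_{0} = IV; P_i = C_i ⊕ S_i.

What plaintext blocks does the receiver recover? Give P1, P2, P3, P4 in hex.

P1 = 0x62, P2 = 0xE3, P3 = 0xC5, P4 = 0xA2

Only C4 changed, to 0x90. In OFB, a change in C_i flips the same bit in P_i only; the keystream is unaffected. Decrypting the received ciphertext:
P1: S = E(K, 0xCE) = 0xE7; 0x85 ⊕ 0xE7 = 0x62.
P2: S = E(K, 0xE7) = 0x00; 0xE3 ⊕ 0x00 = 0xE3.
P3: S = E(K, 0x00) = 0x19; 0xDC ⊕ 0x19 = 0xC5.
P4: S = E(K, 0x19) = 0x32; 0x90 ⊕ 0x32 = 0xA2.
Blocks that differ from the original plaintext: P4.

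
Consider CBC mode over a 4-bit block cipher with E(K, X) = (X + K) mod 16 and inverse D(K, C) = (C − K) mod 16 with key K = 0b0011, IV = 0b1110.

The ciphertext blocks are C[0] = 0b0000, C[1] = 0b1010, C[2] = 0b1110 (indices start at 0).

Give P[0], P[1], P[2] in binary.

P[0] = 0b0011, P[1] = 0b0111, P[2] = 0b0001

CBC decryption: P_i = D(K, C_i) ⊕ C_{i−1}, with C_{−1} = IV.
P[0]: D(K, 0b0000) = 0b1101; 0b1101 ⊕ 0b1110 = 0b0011.
P[1]: D(K, 0b1010) = 0b0111; 0b0111 ⊕ 0b0000 = 0b0111.
P[2]: D(K, 0b1110) = 0b1011; 0b1011 ⊕ 0b1010 = 0b0001.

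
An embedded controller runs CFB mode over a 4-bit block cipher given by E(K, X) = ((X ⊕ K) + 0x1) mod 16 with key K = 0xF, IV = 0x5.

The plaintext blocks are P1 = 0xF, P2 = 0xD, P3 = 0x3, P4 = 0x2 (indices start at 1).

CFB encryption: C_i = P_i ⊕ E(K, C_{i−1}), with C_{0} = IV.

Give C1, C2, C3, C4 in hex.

C1 = 0x4, C2 = 0x1, C3 = 0xC, C4 = 0x6

C1: E(K, 0x5) = 0xB; 0xF ⊕ 0xB = 0x4.
C2: E(K, 0x4) = 0xC; 0xD ⊕ 0xC = 0x1.
C3: E(K, 0x1) = 0xF; 0x3 ⊕ 0xF = 0xC.
C4: E(K, 0xC) = 0x4; 0x2 ⊕ 0x4 = 0x6.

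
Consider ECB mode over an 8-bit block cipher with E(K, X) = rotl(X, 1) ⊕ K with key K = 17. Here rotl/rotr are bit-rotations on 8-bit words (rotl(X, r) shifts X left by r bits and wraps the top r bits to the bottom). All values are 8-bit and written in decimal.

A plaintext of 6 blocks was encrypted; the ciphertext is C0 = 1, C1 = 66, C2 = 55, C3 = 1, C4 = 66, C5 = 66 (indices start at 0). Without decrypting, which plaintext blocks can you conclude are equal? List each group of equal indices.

P0 = P3; P1 = P4 = P5

ECB encrypts each block independently with the same key, so equal ciphertext blocks imply equal plaintext blocks.
C0 = C3 = 1, so P0 = P3.
C1 = C4 = C5 = 66, so P1 = P4 = P5.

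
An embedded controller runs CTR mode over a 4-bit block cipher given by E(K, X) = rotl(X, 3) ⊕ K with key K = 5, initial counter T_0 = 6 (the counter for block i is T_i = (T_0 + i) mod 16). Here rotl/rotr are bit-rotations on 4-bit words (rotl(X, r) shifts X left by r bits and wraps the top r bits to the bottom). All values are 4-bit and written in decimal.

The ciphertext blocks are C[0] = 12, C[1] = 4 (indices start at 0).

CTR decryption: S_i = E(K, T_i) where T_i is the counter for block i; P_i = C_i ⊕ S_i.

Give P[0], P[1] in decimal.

P[0] = 10, P[1] = 10

P[0]: T = 6, S = E(K, T) = 6; 12 ⊕ 6 = 10.
P[1]: T = 7, S = E(K, T) = 14; 4 ⊕ 14 = 10.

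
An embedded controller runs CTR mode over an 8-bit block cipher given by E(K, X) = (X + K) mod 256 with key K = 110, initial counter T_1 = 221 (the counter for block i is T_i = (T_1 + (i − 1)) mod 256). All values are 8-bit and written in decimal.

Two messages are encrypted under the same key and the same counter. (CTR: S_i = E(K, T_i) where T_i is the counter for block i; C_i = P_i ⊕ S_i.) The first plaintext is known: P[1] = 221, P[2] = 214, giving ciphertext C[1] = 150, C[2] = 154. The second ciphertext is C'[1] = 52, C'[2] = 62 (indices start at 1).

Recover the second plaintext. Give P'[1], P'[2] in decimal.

P'[1] = 127, P'[2] = 114

In CTR with a reused counter, both messages share the same keystream S_i, so C_i ⊕ C'_i = P_i ⊕ P'_i and thus P'_i = P_i ⊕ C_i ⊕ C'_i.
P'[1]: 221 ⊕ 150 ⊕ 52 = 127.
P'[2]: 214 ⊕ 154 ⊕ 62 = 114.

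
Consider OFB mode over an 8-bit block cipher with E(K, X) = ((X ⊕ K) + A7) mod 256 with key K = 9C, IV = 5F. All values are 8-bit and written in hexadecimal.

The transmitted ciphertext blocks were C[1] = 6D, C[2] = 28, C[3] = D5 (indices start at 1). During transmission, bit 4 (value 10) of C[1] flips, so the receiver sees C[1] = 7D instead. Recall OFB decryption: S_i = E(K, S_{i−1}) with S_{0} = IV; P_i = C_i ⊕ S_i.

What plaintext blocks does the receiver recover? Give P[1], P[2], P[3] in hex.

P[1] = 17, P[2] = B5, P[3] = 7D

Only C[1] changed, to 7D. In OFB, a change in C_i flips the same bit in P_i only; the keystream is unaffected. Decrypting the received ciphertext:
P[1]: S = E(K, 5F) = 6A; 7D ⊕ 6A = 17.
P[2]: S = E(K, 6A) = 9D; 28 ⊕ 9D = B5.
P[3]: S = E(K, 9D) = A8; D5 ⊕ A8 = 7D.
Blocks that differ from the original plaintext: P[1].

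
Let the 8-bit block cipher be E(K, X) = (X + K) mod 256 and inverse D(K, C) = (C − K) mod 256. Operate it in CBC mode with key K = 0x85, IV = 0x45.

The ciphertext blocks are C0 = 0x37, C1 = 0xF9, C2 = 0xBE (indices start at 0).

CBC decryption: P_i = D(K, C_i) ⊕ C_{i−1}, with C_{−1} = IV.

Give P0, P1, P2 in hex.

P0: D(K, 0x37) = 0xB2; 0xB2 ⊕ 0x45 = 0xF7.
P1: D(K, 0xF9) = 0x74; 0x74 ⊕ 0x37 = 0x43.
P2: D(K, 0xBE) = 0x39; 0x39 ⊕ 0xF9 = 0xC0.

P0 = 0xF7, P1 = 0x43, P2 = 0xC0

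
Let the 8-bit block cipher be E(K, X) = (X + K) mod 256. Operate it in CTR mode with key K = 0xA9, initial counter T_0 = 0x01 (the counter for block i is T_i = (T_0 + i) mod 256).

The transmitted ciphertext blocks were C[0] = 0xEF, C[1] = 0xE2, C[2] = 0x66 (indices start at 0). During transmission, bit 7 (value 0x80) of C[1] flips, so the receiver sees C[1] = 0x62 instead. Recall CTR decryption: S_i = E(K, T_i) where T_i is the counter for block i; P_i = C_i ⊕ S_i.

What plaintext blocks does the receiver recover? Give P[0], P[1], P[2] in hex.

Only C[1] changed, to 0x62. In CTR, a change in C_i flips the same bit in P_i only; the keystream is unaffected. Decrypting the received ciphertext:
P[0]: T = 0x01, S = E(K, T) = 0xAA; 0xEF ⊕ 0xAA = 0x45.
P[1]: T = 0x02, S = E(K, T) = 0xAB; 0x62 ⊕ 0xAB = 0xC9.
P[2]: T = 0x03, S = E(K, T) = 0xAC; 0x66 ⊕ 0xAC = 0xCA.
Blocks that differ from the original plaintext: P[1].

P[0] = 0x45, P[1] = 0xC9, P[2] = 0xCA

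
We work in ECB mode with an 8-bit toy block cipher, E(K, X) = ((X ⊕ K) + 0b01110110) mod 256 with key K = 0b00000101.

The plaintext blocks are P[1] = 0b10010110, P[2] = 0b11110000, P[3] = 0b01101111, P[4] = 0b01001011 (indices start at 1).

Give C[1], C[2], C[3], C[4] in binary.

ECB encryption: C_i = E(K, P_i).
C[1]: E(K, 0b10010110) = 0b00001001.
C[2]: E(K, 0b11110000) = 0b01101011.
C[3]: E(K, 0b01101111) = 0b11100000.
C[4]: E(K, 0b01001011) = 0b11000100.

C[1] = 0b00001001, C[2] = 0b01101011, C[3] = 0b11100000, C[4] = 0b11000100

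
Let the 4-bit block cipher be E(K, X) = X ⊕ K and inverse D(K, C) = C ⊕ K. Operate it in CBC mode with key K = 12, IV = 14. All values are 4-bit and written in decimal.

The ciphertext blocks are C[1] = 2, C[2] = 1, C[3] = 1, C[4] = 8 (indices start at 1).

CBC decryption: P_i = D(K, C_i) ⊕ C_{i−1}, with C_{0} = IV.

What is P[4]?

P[4]: D(K, 8) = 4; 4 ⊕ 1 = 5.

P[4] = 5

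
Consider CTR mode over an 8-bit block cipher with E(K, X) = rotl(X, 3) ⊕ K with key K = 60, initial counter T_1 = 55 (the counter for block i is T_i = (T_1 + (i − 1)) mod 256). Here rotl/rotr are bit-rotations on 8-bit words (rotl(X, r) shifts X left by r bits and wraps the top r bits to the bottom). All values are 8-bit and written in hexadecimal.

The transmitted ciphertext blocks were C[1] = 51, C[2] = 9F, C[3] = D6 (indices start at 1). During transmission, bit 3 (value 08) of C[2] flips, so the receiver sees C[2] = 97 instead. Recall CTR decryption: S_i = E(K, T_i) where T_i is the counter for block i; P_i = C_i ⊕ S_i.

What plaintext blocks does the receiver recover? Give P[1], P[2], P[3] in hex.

P[1] = 9B, P[2] = 45, P[3] = 0C

Only C[2] changed, to 97. In CTR, a change in C_i flips the same bit in P_i only; the keystream is unaffected. Decrypting the received ciphertext:
P[1]: T = 55, S = E(K, T) = CA; 51 ⊕ CA = 9B.
P[2]: T = 56, S = E(K, T) = D2; 97 ⊕ D2 = 45.
P[3]: T = 57, S = E(K, T) = DA; D6 ⊕ DA = 0C.
Blocks that differ from the original plaintext: P[2].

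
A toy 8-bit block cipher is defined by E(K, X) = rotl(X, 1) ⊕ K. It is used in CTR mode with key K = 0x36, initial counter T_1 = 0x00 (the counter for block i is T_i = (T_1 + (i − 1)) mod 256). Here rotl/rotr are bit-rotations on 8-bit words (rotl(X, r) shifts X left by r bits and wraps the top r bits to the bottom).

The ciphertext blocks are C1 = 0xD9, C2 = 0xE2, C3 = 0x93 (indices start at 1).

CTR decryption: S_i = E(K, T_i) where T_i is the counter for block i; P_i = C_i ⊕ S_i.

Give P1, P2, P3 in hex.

P1: T = 0x00, S = E(K, T) = 0x36; 0xD9 ⊕ 0x36 = 0xEF.
P2: T = 0x01, S = E(K, T) = 0x34; 0xE2 ⊕ 0x34 = 0xD6.
P3: T = 0x02, S = E(K, T) = 0x32; 0x93 ⊕ 0x32 = 0xA1.

P1 = 0xEF, P2 = 0xD6, P3 = 0xA1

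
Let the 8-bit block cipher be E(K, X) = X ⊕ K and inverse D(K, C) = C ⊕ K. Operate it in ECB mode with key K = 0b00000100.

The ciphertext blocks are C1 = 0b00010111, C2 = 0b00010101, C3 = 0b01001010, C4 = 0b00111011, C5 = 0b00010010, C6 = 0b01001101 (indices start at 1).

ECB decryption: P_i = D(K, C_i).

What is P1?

P1: D(K, 0b00010111) = 0b00010011.

P1 = 0b00010011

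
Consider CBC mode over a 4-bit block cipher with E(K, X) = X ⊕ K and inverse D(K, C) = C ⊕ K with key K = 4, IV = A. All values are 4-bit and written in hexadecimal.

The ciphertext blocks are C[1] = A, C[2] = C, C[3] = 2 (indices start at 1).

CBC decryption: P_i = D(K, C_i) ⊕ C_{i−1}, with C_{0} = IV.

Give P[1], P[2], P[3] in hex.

P[1]: D(K, A) = E; E ⊕ A = 4.
P[2]: D(K, C) = 8; 8 ⊕ A = 2.
P[3]: D(K, 2) = 6; 6 ⊕ C = A.

P[1] = 4, P[2] = 2, P[3] = A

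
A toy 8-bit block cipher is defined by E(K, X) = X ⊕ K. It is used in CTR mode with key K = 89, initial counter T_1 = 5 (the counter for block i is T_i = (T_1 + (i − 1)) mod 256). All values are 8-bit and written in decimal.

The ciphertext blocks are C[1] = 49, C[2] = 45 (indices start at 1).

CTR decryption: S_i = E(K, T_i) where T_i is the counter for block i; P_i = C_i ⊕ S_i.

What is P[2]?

P[2]: T = 6, S = E(K, T) = 95; 45 ⊕ 95 = 114.

P[2] = 114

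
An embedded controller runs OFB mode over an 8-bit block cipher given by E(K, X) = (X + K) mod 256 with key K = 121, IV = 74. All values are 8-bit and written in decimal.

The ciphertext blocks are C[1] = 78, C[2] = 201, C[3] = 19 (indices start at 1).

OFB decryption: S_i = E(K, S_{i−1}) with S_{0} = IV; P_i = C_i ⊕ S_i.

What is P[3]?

P[1]: S = E(K, 74) = 195; 78 ⊕ 195 = 141.
P[2]: S = E(K, 195) = 60; 201 ⊕ 60 = 245.
P[3]: S = E(K, 60) = 181; 19 ⊕ 181 = 166.

P[3] = 166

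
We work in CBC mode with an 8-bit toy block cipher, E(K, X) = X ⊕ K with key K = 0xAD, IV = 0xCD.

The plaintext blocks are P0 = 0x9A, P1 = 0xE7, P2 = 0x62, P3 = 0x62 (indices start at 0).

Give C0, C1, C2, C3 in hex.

C0 = 0xFA, C1 = 0xB0, C2 = 0x7F, C3 = 0xB0

CBC encryption: C_i = E(K, P_i ⊕ C_{i−1}), with C_{−1} = IV.
C0: P0 ⊕ 0xCD = 0x57; E(K, 0x57) = 0xFA.
C1: P1 ⊕ 0xFA = 0x1D; E(K, 0x1D) = 0xB0.
C2: P2 ⊕ 0xB0 = 0xD2; E(K, 0xD2) = 0x7F.
C3: P3 ⊕ 0x7F = 0x1D; E(K, 0x1D) = 0xB0.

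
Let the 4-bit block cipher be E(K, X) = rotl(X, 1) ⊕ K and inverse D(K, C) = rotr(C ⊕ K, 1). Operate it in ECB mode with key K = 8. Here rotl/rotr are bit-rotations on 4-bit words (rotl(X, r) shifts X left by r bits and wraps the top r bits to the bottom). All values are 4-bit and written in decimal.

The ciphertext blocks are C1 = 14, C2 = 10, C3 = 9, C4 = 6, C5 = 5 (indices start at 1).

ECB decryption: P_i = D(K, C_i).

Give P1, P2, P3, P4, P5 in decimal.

P1: D(K, 14) = 3.
P2: D(K, 10) = 1.
P3: D(K, 9) = 8.
P4: D(K, 6) = 7.
P5: D(K, 5) = 14.

P1 = 3, P2 = 1, P3 = 8, P4 = 7, P5 = 14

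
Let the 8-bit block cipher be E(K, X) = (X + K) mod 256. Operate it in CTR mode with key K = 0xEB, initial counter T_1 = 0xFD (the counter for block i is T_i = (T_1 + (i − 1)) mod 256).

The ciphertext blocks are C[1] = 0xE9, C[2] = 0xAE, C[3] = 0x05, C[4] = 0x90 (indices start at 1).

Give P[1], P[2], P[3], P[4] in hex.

CTR decryption: S_i = E(K, T_i) where T_i is the counter for block i; P_i = C_i ⊕ S_i.
P[1]: T = 0xFD, S = E(K, T) = 0xE8; 0xE9 ⊕ 0xE8 = 0x01.
P[2]: T = 0xFE, S = E(K, T) = 0xE9; 0xAE ⊕ 0xE9 = 0x47.
P[3]: T = 0xFF, S = E(K, T) = 0xEA; 0x05 ⊕ 0xEA = 0xEF.
P[4]: T = 0x00, S = E(K, T) = 0xEB; 0x90 ⊕ 0xEB = 0x7B.

P[1] = 0x01, P[2] = 0x47, P[3] = 0xEF, P[4] = 0x7B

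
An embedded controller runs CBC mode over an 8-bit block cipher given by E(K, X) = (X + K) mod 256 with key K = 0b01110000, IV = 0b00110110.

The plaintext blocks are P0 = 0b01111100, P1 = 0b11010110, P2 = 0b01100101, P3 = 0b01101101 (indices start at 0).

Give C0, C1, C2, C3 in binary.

C0 = 0b10111010, C1 = 0b11011100, C2 = 0b00101001, C3 = 0b10110100

CBC encryption: C_i = E(K, P_i ⊕ C_{i−1}), with C_{−1} = IV.
C0: P0 ⊕ 0b00110110 = 0b01001010; E(K, 0b01001010) = 0b10111010.
C1: P1 ⊕ 0b10111010 = 0b01101100; E(K, 0b01101100) = 0b11011100.
C2: P2 ⊕ 0b11011100 = 0b10111001; E(K, 0b10111001) = 0b00101001.
C3: P3 ⊕ 0b00101001 = 0b01000100; E(K, 0b01000100) = 0b10110100.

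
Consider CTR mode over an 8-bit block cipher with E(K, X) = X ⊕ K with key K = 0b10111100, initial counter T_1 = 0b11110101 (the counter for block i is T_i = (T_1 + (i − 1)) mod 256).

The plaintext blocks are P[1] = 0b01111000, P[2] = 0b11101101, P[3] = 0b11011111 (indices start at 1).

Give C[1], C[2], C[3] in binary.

C[1] = 0b00110001, C[2] = 0b10100111, C[3] = 0b10010100

CTR encryption: S_i = E(K, T_i) where T_i is the counter for block i; C_i = P_i ⊕ S_i.
C[1]: T = 0b11110101, S = E(K, T) = 0b01001001; 0b01111000 ⊕ 0b01001001 = 0b00110001.
C[2]: T = 0b11110110, S = E(K, T) = 0b01001010; 0b11101101 ⊕ 0b01001010 = 0b10100111.
C[3]: T = 0b11110111, S = E(K, T) = 0b01001011; 0b11011111 ⊕ 0b01001011 = 0b10010100.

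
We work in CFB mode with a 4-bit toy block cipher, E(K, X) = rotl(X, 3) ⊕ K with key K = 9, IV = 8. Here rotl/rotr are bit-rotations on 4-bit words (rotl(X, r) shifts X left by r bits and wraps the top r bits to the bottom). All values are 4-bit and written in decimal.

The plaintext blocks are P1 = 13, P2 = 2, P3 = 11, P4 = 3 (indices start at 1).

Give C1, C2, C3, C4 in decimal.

CFB encryption: C_i = P_i ⊕ E(K, C_{i−1}), with C_{0} = IV.
C1: E(K, 8) = 13; 13 ⊕ 13 = 0.
C2: E(K, 0) = 9; 2 ⊕ 9 = 11.
C3: E(K, 11) = 4; 11 ⊕ 4 = 15.
C4: E(K, 15) = 6; 3 ⊕ 6 = 5.

C1 = 0, C2 = 11, C3 = 15, C4 = 5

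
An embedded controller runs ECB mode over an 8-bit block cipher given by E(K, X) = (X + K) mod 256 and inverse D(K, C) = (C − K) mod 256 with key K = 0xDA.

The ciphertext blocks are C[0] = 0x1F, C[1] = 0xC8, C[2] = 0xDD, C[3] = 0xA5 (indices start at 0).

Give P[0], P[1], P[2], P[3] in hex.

ECB decryption: P_i = D(K, C_i).
P[0]: D(K, 0x1F) = 0x45.
P[1]: D(K, 0xC8) = 0xEE.
P[2]: D(K, 0xDD) = 0x03.
P[3]: D(K, 0xA5) = 0xCB.

P[0] = 0x45, P[1] = 0xEE, P[2] = 0x03, P[3] = 0xCB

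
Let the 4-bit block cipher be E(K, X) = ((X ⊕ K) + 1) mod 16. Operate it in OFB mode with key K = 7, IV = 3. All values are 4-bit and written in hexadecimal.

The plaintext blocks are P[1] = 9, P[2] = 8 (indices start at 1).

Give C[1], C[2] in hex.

C[1] = C, C[2] = B

OFB encryption: S_i = E(K, S_{i−1}) with S_{0} = IV; C_i = P_i ⊕ S_i.
C[1]: S = E(K, 3) = 5; 9 ⊕ 5 = C.
C[2]: S = E(K, 5) = 3; 8 ⊕ 3 = B.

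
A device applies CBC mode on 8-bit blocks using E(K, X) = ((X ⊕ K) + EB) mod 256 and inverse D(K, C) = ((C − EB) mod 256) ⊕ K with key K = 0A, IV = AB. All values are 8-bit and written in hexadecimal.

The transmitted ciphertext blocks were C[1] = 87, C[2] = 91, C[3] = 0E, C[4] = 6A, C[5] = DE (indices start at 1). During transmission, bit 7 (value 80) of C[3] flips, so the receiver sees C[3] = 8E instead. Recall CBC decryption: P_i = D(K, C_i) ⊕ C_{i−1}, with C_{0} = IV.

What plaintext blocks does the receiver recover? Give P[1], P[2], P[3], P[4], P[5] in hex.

P[1] = 3D, P[2] = 2B, P[3] = 38, P[4] = FB, P[5] = 93

Only C[3] changed, to 8E. In CBC, a change in C_i garbles P_i and flips the same bit in P_{i+1}. Decrypting the received ciphertext:
P[1]: D(K, 87) = 96; 96 ⊕ AB = 3D.
P[2]: D(K, 91) = AC; AC ⊕ 87 = 2B.
P[3]: D(K, 8E) = A9; A9 ⊕ 91 = 38.
P[4]: D(K, 6A) = 75; 75 ⊕ 8E = FB.
P[5]: D(K, DE) = F9; F9 ⊕ 6A = 93.
Blocks that differ from the original plaintext: P[3], P[4].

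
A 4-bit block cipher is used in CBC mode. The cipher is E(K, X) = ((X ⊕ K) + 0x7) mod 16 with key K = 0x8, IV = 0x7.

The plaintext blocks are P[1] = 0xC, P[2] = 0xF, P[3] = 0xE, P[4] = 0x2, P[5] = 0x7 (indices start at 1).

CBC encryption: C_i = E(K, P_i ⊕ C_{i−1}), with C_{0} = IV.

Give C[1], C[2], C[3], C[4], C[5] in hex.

C[1]: P[1] ⊕ 0x7 = 0xB; E(K, 0xB) = 0xA.
C[2]: P[2] ⊕ 0xA = 0x5; E(K, 0x5) = 0x4.
C[3]: P[3] ⊕ 0x4 = 0xA; E(K, 0xA) = 0x9.
C[4]: P[4] ⊕ 0x9 = 0xB; E(K, 0xB) = 0xA.
C[5]: P[5] ⊕ 0xA = 0xD; E(K, 0xD) = 0xC.

C[1] = 0xA, C[2] = 0x4, C[3] = 0x9, C[4] = 0xA, C[5] = 0xC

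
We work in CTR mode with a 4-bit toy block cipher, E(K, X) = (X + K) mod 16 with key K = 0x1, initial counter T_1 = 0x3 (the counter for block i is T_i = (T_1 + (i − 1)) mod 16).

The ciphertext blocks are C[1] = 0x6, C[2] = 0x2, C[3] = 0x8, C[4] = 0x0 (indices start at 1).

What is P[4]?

P[4] = 0x7

CTR decryption: S_i = E(K, T_i) where T_i is the counter for block i; P_i = C_i ⊕ S_i.
P[4]: T = 0x6, S = E(K, T) = 0x7; 0x0 ⊕ 0x7 = 0x7.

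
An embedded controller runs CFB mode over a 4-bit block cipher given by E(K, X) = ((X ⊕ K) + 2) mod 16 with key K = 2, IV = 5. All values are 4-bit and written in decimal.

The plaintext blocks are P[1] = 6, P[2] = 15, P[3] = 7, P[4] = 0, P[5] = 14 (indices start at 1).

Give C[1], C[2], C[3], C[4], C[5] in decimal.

CFB encryption: C_i = P_i ⊕ E(K, C_{i−1}), with C_{0} = IV.
C[1]: E(K, 5) = 9; 6 ⊕ 9 = 15.
C[2]: E(K, 15) = 15; 15 ⊕ 15 = 0.
C[3]: E(K, 0) = 4; 7 ⊕ 4 = 3.
C[4]: E(K, 3) = 3; 0 ⊕ 3 = 3.
C[5]: E(K, 3) = 3; 14 ⊕ 3 = 13.

C[1] = 15, C[2] = 0, C[3] = 3, C[4] = 3, C[5] = 13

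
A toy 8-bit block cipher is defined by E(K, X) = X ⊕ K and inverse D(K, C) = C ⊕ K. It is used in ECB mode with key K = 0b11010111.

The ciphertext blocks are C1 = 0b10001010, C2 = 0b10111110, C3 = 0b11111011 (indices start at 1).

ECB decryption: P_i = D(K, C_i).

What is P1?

P1: D(K, 0b10001010) = 0b01011101.

P1 = 0b01011101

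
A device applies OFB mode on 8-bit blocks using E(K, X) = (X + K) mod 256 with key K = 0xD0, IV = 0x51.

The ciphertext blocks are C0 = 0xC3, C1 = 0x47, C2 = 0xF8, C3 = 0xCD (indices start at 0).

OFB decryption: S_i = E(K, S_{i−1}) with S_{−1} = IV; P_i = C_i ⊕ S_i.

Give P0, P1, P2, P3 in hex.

P0 = 0xE2, P1 = 0xB6, P2 = 0x39, P3 = 0x5C

P0: S = E(K, 0x51) = 0x21; 0xC3 ⊕ 0x21 = 0xE2.
P1: S = E(K, 0x21) = 0xF1; 0x47 ⊕ 0xF1 = 0xB6.
P2: S = E(K, 0xF1) = 0xC1; 0xF8 ⊕ 0xC1 = 0x39.
P3: S = E(K, 0xC1) = 0x91; 0xCD ⊕ 0x91 = 0x5C.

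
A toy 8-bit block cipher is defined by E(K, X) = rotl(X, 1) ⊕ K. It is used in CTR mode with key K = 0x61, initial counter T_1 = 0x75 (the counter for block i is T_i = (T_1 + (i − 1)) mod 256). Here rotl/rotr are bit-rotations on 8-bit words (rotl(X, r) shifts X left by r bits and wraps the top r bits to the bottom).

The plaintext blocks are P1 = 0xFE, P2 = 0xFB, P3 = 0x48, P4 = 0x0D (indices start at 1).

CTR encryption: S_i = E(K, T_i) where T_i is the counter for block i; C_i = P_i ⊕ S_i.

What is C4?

C1: T = 0x75, S = E(K, T) = 0x8B; 0xFE ⊕ 0x8B = 0x75.
C2: T = 0x76, S = E(K, T) = 0x8D; 0xFB ⊕ 0x8D = 0x76.
C3: T = 0x77, S = E(K, T) = 0x8F; 0x48 ⊕ 0x8F = 0xC7.
C4: T = 0x78, S = E(K, T) = 0x91; 0x0D ⊕ 0x91 = 0x9C.

C4 = 0x9C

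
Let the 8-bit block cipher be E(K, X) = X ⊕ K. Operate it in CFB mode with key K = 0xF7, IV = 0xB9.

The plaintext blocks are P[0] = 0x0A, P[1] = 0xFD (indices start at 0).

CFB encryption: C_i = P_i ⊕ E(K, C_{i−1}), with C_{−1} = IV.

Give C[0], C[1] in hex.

C[0]: E(K, 0xB9) = 0x4E; 0x0A ⊕ 0x4E = 0x44.
C[1]: E(K, 0x44) = 0xB3; 0xFD ⊕ 0xB3 = 0x4E.

C[0] = 0x44, C[1] = 0x4E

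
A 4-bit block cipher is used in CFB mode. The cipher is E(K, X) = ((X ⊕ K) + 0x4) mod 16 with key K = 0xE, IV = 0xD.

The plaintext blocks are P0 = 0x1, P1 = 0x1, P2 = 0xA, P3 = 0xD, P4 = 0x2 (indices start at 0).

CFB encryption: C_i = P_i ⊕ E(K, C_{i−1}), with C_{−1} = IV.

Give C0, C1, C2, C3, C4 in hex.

C0: E(K, 0xD) = 0x7; 0x1 ⊕ 0x7 = 0x6.
C1: E(K, 0x6) = 0xC; 0x1 ⊕ 0xC = 0xD.
C2: E(K, 0xD) = 0x7; 0xA ⊕ 0x7 = 0xD.
C3: E(K, 0xD) = 0x7; 0xD ⊕ 0x7 = 0xA.
C4: E(K, 0xA) = 0x8; 0x2 ⊕ 0x8 = 0xA.

C0 = 0x6, C1 = 0xD, C2 = 0xD, C3 = 0xA, C4 = 0xA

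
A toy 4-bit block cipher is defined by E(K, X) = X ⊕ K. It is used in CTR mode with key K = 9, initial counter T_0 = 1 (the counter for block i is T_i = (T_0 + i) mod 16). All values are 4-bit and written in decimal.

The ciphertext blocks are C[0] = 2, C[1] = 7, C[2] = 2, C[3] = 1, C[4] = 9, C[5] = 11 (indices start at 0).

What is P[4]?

CTR decryption: S_i = E(K, T_i) where T_i is the counter for block i; P_i = C_i ⊕ S_i.
P[4]: T = 5, S = E(K, T) = 12; 9 ⊕ 12 = 5.

P[4] = 5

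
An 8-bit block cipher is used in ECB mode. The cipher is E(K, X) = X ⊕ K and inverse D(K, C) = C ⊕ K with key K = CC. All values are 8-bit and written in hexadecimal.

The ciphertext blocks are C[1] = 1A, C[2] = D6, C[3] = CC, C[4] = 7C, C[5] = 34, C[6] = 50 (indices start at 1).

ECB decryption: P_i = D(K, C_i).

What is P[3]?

P[3]: D(K, CC) = 00.

P[3] = 00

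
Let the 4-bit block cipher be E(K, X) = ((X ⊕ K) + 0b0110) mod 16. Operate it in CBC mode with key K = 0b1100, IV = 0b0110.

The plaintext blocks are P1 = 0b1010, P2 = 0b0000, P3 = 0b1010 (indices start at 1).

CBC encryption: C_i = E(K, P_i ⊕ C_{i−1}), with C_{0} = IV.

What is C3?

C3 = 0b1100

C1: P1 ⊕ 0b0110 = 0b1100; E(K, 0b1100) = 0b0110.
C2: P2 ⊕ 0b0110 = 0b0110; E(K, 0b0110) = 0b0000.
C3: P3 ⊕ 0b0000 = 0b1010; E(K, 0b1010) = 0b1100.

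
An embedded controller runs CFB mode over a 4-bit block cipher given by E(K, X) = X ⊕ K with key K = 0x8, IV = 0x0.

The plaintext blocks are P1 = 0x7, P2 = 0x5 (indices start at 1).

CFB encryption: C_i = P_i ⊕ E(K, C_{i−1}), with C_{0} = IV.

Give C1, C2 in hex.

C1 = 0xF, C2 = 0x2

C1: E(K, 0x0) = 0x8; 0x7 ⊕ 0x8 = 0xF.
C2: E(K, 0xF) = 0x7; 0x5 ⊕ 0x7 = 0x2.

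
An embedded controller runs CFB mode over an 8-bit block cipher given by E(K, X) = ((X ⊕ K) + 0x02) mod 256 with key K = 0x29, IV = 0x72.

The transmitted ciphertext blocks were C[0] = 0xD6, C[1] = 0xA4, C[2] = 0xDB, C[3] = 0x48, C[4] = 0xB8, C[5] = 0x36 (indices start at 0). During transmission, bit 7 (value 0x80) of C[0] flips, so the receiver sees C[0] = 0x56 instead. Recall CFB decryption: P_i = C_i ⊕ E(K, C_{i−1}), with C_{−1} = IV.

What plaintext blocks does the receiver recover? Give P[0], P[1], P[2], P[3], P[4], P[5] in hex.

P[0] = 0x0B, P[1] = 0x25, P[2] = 0x54, P[3] = 0xBC, P[4] = 0xDB, P[5] = 0xA5

Only C[0] changed, to 0x56. In CFB, a change in C_i flips the same bit in P_i and garbles P_{i+1}. Decrypting the received ciphertext:
P[0]: E(K, 0x72) = 0x5D; 0x56 ⊕ 0x5D = 0x0B.
P[1]: E(K, 0x56) = 0x81; 0xA4 ⊕ 0x81 = 0x25.
P[2]: E(K, 0xA4) = 0x8F; 0xDB ⊕ 0x8F = 0x54.
P[3]: E(K, 0xDB) = 0xF4; 0x48 ⊕ 0xF4 = 0xBC.
P[4]: E(K, 0x48) = 0x63; 0xB8 ⊕ 0x63 = 0xDB.
P[5]: E(K, 0xB8) = 0x93; 0x36 ⊕ 0x93 = 0xA5.
Blocks that differ from the original plaintext: P[0], P[1].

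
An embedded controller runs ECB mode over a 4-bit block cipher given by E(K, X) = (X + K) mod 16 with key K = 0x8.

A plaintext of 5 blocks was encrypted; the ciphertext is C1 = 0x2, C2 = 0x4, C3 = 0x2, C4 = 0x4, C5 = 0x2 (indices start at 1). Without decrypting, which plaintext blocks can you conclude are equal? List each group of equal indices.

ECB encrypts each block independently with the same key, so equal ciphertext blocks imply equal plaintext blocks.
C1 = C3 = C5 = 0x2, so P1 = P3 = P5.
C2 = C4 = 0x4, so P2 = P4.

P1 = P3 = P5; P2 = P4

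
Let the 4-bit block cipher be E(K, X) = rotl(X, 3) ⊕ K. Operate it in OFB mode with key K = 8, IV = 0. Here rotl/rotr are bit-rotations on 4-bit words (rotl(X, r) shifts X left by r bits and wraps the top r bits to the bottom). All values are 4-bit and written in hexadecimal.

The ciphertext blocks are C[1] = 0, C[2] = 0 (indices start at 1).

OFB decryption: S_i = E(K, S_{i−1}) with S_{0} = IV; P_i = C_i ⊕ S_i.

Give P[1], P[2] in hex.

P[1] = 8, P[2] = C

P[1]: S = E(K, 0) = 8; 0 ⊕ 8 = 8.
P[2]: S = E(K, 8) = C; 0 ⊕ C = C.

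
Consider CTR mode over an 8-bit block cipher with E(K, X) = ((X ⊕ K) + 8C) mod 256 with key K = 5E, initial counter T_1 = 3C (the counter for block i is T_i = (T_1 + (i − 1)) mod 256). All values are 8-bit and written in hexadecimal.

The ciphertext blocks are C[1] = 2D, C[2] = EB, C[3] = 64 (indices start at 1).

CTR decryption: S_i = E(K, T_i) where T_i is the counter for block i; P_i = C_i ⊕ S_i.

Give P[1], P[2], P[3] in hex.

P[1]: T = 3C, S = E(K, T) = EE; 2D ⊕ EE = C3.
P[2]: T = 3D, S = E(K, T) = EF; EB ⊕ EF = 04.
P[3]: T = 3E, S = E(K, T) = EC; 64 ⊕ EC = 88.

P[1] = C3, P[2] = 04, P[3] = 88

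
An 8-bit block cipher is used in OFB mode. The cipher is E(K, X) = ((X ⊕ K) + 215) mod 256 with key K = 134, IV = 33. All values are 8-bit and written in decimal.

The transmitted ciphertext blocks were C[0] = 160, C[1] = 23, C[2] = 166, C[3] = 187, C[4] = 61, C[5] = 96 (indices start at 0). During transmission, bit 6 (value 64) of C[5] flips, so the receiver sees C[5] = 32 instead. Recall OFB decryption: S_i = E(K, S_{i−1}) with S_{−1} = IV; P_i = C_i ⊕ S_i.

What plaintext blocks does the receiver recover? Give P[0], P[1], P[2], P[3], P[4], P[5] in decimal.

Only C[5] changed, to 32. In OFB, a change in C_i flips the same bit in P_i only; the keystream is unaffected. Decrypting the received ciphertext:
P[0]: S = E(K, 33) = 126; 160 ⊕ 126 = 222.
P[1]: S = E(K, 126) = 207; 23 ⊕ 207 = 216.
P[2]: S = E(K, 207) = 32; 166 ⊕ 32 = 134.
P[3]: S = E(K, 32) = 125; 187 ⊕ 125 = 198.
P[4]: S = E(K, 125) = 210; 61 ⊕ 210 = 239.
P[5]: S = E(K, 210) = 43; 32 ⊕ 43 = 11.
Blocks that differ from the original plaintext: P[5].

P[0] = 222, P[1] = 216, P[2] = 134, P[3] = 198, P[4] = 239, P[5] = 11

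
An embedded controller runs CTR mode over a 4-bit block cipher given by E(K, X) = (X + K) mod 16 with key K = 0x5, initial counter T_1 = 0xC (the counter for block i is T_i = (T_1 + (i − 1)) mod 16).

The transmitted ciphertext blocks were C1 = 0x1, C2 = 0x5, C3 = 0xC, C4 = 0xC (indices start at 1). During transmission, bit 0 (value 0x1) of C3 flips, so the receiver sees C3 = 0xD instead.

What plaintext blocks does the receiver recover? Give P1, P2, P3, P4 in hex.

P1 = 0x0, P2 = 0x7, P3 = 0xE, P4 = 0x8

CTR decryption: S_i = E(K, T_i) where T_i is the counter for block i; P_i = C_i ⊕ S_i.
Only C3 changed, to 0xD. In CTR, a change in C_i flips the same bit in P_i only; the keystream is unaffected. Decrypting the received ciphertext:
P1: T = 0xC, S = E(K, T) = 0x1; 0x1 ⊕ 0x1 = 0x0.
P2: T = 0xD, S = E(K, T) = 0x2; 0x5 ⊕ 0x2 = 0x7.
P3: T = 0xE, S = E(K, T) = 0x3; 0xD ⊕ 0x3 = 0xE.
P4: T = 0xF, S = E(K, T) = 0x4; 0xC ⊕ 0x4 = 0x8.
Blocks that differ from the original plaintext: P3.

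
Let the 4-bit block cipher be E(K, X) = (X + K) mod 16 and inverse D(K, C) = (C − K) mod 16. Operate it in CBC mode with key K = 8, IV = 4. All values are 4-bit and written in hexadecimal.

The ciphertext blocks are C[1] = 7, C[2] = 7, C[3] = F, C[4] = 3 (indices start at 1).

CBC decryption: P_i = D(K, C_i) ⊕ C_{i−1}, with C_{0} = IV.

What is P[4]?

P[4] = 4

P[4]: D(K, 3) = B; B ⊕ F = 4.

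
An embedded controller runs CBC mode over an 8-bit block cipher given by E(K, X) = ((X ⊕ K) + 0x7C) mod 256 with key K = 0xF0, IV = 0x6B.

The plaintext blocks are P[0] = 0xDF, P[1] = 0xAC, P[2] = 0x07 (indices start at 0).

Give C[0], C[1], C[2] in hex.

CBC encryption: C_i = E(K, P_i ⊕ C_{i−1}), with C_{−1} = IV.
C[0]: P[0] ⊕ 0x6B = 0xB4; E(K, 0xB4) = 0xC0.
C[1]: P[1] ⊕ 0xC0 = 0x6C; E(K, 0x6C) = 0x18.
C[2]: P[2] ⊕ 0x18 = 0x1F; E(K, 0x1F) = 0x6B.

C[0] = 0xC0, C[1] = 0x18, C[2] = 0x6B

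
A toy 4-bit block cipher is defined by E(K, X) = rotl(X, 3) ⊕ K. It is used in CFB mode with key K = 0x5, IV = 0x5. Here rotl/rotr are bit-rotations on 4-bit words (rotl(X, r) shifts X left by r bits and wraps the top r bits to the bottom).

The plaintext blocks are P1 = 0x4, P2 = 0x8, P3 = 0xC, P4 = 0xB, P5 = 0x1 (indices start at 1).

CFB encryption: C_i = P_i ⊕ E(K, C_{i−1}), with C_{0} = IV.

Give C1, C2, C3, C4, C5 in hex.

C1 = 0xB, C2 = 0x0, C3 = 0x9, C4 = 0x2, C5 = 0x5

C1: E(K, 0x5) = 0xF; 0x4 ⊕ 0xF = 0xB.
C2: E(K, 0xB) = 0x8; 0x8 ⊕ 0x8 = 0x0.
C3: E(K, 0x0) = 0x5; 0xC ⊕ 0x5 = 0x9.
C4: E(K, 0x9) = 0x9; 0xB ⊕ 0x9 = 0x2.
C5: E(K, 0x2) = 0x4; 0x1 ⊕ 0x4 = 0x5.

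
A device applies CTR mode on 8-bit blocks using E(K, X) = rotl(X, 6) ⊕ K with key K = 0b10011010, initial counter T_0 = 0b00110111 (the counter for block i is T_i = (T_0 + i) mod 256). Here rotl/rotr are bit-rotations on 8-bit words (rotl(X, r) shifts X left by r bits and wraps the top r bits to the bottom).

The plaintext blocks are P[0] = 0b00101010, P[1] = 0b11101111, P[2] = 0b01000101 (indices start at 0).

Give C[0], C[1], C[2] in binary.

CTR encryption: S_i = E(K, T_i) where T_i is the counter for block i; C_i = P_i ⊕ S_i.
C[0]: T = 0b00110111, S = E(K, T) = 0b01010111; 0b00101010 ⊕ 0b01010111 = 0b01111101.
C[1]: T = 0b00111000, S = E(K, T) = 0b10010100; 0b11101111 ⊕ 0b10010100 = 0b01111011.
C[2]: T = 0b00111001, S = E(K, T) = 0b11010100; 0b01000101 ⊕ 0b11010100 = 0b10010001.

C[0] = 0b01111101, C[1] = 0b01111011, C[2] = 0b10010001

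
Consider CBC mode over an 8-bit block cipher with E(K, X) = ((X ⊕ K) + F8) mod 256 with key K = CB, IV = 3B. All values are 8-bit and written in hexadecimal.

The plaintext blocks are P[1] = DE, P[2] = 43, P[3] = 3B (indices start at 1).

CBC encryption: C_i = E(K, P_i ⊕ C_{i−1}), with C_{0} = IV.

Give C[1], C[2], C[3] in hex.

C[1]: P[1] ⊕ 3B = E5; E(K, E5) = 26.
C[2]: P[2] ⊕ 26 = 65; E(K, 65) = A6.
C[3]: P[3] ⊕ A6 = 9D; E(K, 9D) = 4E.

C[1] = 26, C[2] = A6, C[3] = 4E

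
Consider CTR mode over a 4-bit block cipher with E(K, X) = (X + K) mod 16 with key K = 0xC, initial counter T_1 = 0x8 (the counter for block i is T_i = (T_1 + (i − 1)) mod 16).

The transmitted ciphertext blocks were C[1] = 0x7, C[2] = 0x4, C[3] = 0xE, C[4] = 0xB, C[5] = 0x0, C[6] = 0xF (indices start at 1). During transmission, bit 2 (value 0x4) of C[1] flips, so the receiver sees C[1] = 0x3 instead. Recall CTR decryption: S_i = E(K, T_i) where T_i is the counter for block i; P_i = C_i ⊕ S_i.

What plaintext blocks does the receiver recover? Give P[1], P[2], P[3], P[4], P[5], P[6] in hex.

P[1] = 0x7, P[2] = 0x1, P[3] = 0x8, P[4] = 0xC, P[5] = 0x8, P[6] = 0x6

Only C[1] changed, to 0x3. In CTR, a change in C_i flips the same bit in P_i only; the keystream is unaffected. Decrypting the received ciphertext:
P[1]: T = 0x8, S = E(K, T) = 0x4; 0x3 ⊕ 0x4 = 0x7.
P[2]: T = 0x9, S = E(K, T) = 0x5; 0x4 ⊕ 0x5 = 0x1.
P[3]: T = 0xA, S = E(K, T) = 0x6; 0xE ⊕ 0x6 = 0x8.
P[4]: T = 0xB, S = E(K, T) = 0x7; 0xB ⊕ 0x7 = 0xC.
P[5]: T = 0xC, S = E(K, T) = 0x8; 0x0 ⊕ 0x8 = 0x8.
P[6]: T = 0xD, S = E(K, T) = 0x9; 0xF ⊕ 0x9 = 0x6.
Blocks that differ from the original plaintext: P[1].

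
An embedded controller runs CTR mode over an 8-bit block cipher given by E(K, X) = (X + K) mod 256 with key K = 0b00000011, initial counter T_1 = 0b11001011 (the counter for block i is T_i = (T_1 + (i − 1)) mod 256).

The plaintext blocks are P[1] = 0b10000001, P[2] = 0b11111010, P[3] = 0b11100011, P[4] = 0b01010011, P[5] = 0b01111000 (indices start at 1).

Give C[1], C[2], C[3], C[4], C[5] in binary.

C[1] = 0b01001111, C[2] = 0b00110101, C[3] = 0b00110011, C[4] = 0b10000010, C[5] = 0b10101010

CTR encryption: S_i = E(K, T_i) where T_i is the counter for block i; C_i = P_i ⊕ S_i.
C[1]: T = 0b11001011, S = E(K, T) = 0b11001110; 0b10000001 ⊕ 0b11001110 = 0b01001111.
C[2]: T = 0b11001100, S = E(K, T) = 0b11001111; 0b11111010 ⊕ 0b11001111 = 0b00110101.
C[3]: T = 0b11001101, S = E(K, T) = 0b11010000; 0b11100011 ⊕ 0b11010000 = 0b00110011.
C[4]: T = 0b11001110, S = E(K, T) = 0b11010001; 0b01010011 ⊕ 0b11010001 = 0b10000010.
C[5]: T = 0b11001111, S = E(K, T) = 0b11010010; 0b01111000 ⊕ 0b11010010 = 0b10101010.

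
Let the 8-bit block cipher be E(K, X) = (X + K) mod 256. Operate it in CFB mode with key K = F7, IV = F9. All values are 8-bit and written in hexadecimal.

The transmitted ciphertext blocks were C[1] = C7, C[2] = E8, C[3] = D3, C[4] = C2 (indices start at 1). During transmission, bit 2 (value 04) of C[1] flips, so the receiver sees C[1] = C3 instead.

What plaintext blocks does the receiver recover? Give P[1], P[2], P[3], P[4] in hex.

CFB decryption: P_i = C_i ⊕ E(K, C_{i−1}), with C_{0} = IV.
Only C[1] changed, to C3. In CFB, a change in C_i flips the same bit in P_i and garbles P_{i+1}. Decrypting the received ciphertext:
P[1]: E(K, F9) = F0; C3 ⊕ F0 = 33.
P[2]: E(K, C3) = BA; E8 ⊕ BA = 52.
P[3]: E(K, E8) = DF; D3 ⊕ DF = 0C.
P[4]: E(K, D3) = CA; C2 ⊕ CA = 08.
Blocks that differ from the original plaintext: P[1], P[2].

P[1] = 33, P[2] = 52, P[3] = 0C, P[4] = 08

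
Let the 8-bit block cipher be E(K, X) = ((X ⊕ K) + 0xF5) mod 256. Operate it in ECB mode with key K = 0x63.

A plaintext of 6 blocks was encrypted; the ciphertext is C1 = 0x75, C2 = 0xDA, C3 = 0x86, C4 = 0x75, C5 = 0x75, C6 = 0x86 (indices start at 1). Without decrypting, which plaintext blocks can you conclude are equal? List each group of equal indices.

ECB encrypts each block independently with the same key, so equal ciphertext blocks imply equal plaintext blocks.
C1 = C4 = C5 = 0x75, so P1 = P4 = P5.
C3 = C6 = 0x86, so P3 = P6.

P1 = P4 = P5; P3 = P6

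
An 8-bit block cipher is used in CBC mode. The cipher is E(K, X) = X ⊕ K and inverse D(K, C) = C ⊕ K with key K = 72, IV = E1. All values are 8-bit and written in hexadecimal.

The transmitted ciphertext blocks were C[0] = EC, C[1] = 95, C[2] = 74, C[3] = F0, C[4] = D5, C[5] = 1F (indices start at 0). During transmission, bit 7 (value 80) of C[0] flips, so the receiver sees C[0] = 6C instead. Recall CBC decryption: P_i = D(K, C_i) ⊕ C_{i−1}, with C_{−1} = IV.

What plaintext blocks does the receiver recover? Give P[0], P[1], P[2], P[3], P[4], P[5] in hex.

P[0] = FF, P[1] = 8B, P[2] = 93, P[3] = F6, P[4] = 57, P[5] = B8

Only C[0] changed, to 6C. In CBC, a change in C_i garbles P_i and flips the same bit in P_{i+1}. Decrypting the received ciphertext:
P[0]: D(K, 6C) = 1E; 1E ⊕ E1 = FF.
P[1]: D(K, 95) = E7; E7 ⊕ 6C = 8B.
P[2]: D(K, 74) = 06; 06 ⊕ 95 = 93.
P[3]: D(K, F0) = 82; 82 ⊕ 74 = F6.
P[4]: D(K, D5) = A7; A7 ⊕ F0 = 57.
P[5]: D(K, 1F) = 6D; 6D ⊕ D5 = B8.
Blocks that differ from the original plaintext: P[0], P[1].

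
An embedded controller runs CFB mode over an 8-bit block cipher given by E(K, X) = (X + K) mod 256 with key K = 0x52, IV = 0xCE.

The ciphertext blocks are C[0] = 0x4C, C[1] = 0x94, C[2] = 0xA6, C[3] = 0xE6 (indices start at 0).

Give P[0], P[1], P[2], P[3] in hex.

P[0] = 0x6C, P[1] = 0x0A, P[2] = 0x40, P[3] = 0x1E

CFB decryption: P_i = C_i ⊕ E(K, C_{i−1}), with C_{−1} = IV.
P[0]: E(K, 0xCE) = 0x20; 0x4C ⊕ 0x20 = 0x6C.
P[1]: E(K, 0x4C) = 0x9E; 0x94 ⊕ 0x9E = 0x0A.
P[2]: E(K, 0x94) = 0xE6; 0xA6 ⊕ 0xE6 = 0x40.
P[3]: E(K, 0xA6) = 0xF8; 0xE6 ⊕ 0xF8 = 0x1E.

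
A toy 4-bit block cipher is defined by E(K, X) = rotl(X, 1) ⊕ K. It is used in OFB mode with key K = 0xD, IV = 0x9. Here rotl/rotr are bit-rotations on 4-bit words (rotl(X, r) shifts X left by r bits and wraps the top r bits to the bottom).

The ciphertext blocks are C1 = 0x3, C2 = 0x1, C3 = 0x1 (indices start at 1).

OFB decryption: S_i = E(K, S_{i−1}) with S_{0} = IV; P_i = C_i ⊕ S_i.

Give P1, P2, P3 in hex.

P1: S = E(K, 0x9) = 0xE; 0x3 ⊕ 0xE = 0xD.
P2: S = E(K, 0xE) = 0x0; 0x1 ⊕ 0x0 = 0x1.
P3: S = E(K, 0x0) = 0xD; 0x1 ⊕ 0xD = 0xC.

P1 = 0xD, P2 = 0x1, P3 = 0xC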